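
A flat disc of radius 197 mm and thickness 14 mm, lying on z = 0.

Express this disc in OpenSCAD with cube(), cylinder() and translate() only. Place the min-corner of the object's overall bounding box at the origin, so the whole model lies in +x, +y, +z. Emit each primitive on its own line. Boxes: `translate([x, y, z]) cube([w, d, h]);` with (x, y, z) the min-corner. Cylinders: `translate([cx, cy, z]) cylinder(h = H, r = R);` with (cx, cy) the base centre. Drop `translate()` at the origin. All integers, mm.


translate([197, 197, 0]) cylinder(h = 14, r = 197);


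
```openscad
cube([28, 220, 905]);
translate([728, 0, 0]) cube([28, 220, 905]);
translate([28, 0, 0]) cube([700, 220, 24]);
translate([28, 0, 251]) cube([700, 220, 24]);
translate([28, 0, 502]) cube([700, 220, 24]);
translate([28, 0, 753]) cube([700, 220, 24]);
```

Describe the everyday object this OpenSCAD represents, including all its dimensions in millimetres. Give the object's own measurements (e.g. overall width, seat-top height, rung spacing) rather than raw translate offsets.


An open bookshelf. Two side panels, each 28 mm thick, 220 mm deep and 905 mm tall, stand 756 mm apart (outside-to-outside). Between them sit 4 shelves, each 24 mm thick and 220 mm deep, spanning the full gap between the sides. The bottom shelf rests on the floor (its underside at z = 0) and the clear gap between one shelf's top and the next shelf's underside is 227 mm.


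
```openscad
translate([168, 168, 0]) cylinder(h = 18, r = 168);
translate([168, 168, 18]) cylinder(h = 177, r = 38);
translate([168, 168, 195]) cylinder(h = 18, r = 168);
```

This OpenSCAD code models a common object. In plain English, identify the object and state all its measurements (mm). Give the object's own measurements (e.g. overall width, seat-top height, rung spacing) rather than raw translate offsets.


A spool: two coaxial disc flanges of radius 168 mm and thickness 18 mm, joined by a core cylinder of radius 38 mm and height 177 mm. The lower flange rests on z = 0 and the three cylinders share a vertical axis.


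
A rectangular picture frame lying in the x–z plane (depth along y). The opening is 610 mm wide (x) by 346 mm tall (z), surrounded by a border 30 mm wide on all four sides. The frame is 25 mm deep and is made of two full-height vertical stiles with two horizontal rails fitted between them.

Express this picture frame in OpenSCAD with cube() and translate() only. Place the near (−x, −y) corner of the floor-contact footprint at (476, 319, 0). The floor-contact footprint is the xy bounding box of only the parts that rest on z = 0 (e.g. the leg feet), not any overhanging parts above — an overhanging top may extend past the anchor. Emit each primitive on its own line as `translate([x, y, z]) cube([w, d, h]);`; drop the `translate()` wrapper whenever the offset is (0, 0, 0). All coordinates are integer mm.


translate([476, 319, 0]) cube([30, 25, 406]);
translate([1116, 319, 0]) cube([30, 25, 406]);
translate([506, 319, 0]) cube([610, 25, 30]);
translate([506, 319, 376]) cube([610, 25, 30]);


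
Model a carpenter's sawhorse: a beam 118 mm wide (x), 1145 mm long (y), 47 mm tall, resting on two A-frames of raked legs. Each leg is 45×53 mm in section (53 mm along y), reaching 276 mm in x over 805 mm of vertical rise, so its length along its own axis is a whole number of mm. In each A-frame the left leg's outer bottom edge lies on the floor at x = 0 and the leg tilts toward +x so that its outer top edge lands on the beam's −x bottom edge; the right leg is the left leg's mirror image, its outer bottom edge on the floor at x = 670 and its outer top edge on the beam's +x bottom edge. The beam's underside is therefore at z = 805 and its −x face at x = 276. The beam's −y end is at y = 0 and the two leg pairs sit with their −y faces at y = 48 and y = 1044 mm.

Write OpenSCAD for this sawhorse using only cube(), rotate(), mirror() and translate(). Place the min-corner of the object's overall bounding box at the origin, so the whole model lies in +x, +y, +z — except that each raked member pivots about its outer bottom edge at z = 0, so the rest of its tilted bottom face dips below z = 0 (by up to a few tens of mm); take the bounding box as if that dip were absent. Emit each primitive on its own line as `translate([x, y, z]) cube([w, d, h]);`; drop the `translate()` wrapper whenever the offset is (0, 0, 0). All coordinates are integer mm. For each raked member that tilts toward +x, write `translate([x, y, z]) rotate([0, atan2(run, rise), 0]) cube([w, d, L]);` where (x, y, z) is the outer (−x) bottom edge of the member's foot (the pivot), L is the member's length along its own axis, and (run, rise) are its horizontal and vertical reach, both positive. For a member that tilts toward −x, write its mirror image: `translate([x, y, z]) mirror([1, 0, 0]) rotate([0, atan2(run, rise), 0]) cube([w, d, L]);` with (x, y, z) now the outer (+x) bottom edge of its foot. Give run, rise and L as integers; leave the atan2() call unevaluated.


translate([276, 0, 805]) cube([118, 1145, 47]);
translate([0, 48, 0]) rotate([0, atan2(276, 805), 0]) cube([45, 53, 851]);
translate([670, 48, 0]) mirror([1, 0, 0]) rotate([0, atan2(276, 805), 0]) cube([45, 53, 851]);
translate([0, 1044, 0]) rotate([0, atan2(276, 805), 0]) cube([45, 53, 851]);
translate([670, 1044, 0]) mirror([1, 0, 0]) rotate([0, atan2(276, 805), 0]) cube([45, 53, 851]);


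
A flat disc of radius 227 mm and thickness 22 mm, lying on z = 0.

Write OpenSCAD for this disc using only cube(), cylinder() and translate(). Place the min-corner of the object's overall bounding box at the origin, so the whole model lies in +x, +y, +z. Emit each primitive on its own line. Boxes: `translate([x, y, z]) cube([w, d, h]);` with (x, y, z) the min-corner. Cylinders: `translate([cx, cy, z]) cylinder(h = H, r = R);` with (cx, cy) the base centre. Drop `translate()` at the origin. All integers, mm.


translate([227, 227, 0]) cylinder(h = 22, r = 227);


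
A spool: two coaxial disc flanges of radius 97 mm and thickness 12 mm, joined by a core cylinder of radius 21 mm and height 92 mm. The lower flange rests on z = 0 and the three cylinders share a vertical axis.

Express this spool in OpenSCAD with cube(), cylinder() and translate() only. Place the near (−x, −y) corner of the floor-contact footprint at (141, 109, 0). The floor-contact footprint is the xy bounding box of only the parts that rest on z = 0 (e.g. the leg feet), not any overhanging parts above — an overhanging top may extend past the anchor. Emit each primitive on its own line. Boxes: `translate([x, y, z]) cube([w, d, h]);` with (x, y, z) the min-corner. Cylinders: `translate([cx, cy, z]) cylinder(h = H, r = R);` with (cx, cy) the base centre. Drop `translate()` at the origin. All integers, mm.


translate([238, 206, 0]) cylinder(h = 12, r = 97);
translate([238, 206, 12]) cylinder(h = 92, r = 21);
translate([238, 206, 104]) cylinder(h = 12, r = 97);


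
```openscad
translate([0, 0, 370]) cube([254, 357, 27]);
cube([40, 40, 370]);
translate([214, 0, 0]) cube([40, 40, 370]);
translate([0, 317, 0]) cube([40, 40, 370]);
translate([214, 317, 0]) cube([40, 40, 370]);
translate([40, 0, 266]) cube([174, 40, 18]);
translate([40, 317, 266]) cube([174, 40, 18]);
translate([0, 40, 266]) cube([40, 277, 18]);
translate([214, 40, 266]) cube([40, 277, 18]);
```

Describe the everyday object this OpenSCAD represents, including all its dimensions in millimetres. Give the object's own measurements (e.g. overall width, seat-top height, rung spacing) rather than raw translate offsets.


A four-legged stool. The seat is a 254×357×27 mm slab whose top surface is at z = 397 mm; four square legs, each 40×40 mm in cross-section, run from the floor (z = 0) to the underside of the seat, each flush with a corner of the seat. Four stretchers, 40 mm wide and 18 mm tall, connect adjacent legs with their undersides at z = 266 mm, each running between the inner faces of the legs it joins and aligned with the legs' outer faces on the other axis.


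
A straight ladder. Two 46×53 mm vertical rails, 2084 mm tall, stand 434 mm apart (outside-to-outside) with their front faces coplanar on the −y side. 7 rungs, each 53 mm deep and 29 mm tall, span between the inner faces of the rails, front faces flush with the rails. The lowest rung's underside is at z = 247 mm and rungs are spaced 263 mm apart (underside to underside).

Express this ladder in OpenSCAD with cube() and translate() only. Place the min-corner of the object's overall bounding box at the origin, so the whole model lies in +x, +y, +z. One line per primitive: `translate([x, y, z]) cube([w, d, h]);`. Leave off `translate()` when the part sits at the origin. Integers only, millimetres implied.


cube([46, 53, 2084]);
translate([388, 0, 0]) cube([46, 53, 2084]);
translate([46, 0, 247]) cube([342, 53, 29]);
translate([46, 0, 510]) cube([342, 53, 29]);
translate([46, 0, 773]) cube([342, 53, 29]);
translate([46, 0, 1036]) cube([342, 53, 29]);
translate([46, 0, 1299]) cube([342, 53, 29]);
translate([46, 0, 1562]) cube([342, 53, 29]);
translate([46, 0, 1825]) cube([342, 53, 29]);


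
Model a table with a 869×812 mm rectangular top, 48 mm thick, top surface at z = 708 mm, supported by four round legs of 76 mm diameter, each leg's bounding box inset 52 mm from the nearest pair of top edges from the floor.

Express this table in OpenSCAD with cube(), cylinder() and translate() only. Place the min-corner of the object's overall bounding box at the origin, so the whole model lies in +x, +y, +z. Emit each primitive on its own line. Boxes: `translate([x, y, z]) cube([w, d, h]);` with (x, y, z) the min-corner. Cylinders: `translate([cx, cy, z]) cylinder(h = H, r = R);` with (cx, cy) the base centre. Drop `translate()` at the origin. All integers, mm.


translate([0, 0, 660]) cube([869, 812, 48]);
translate([90, 90, 0]) cylinder(h = 660, r = 38);
translate([779, 90, 0]) cylinder(h = 660, r = 38);
translate([90, 722, 0]) cylinder(h = 660, r = 38);
translate([779, 722, 0]) cylinder(h = 660, r = 38);


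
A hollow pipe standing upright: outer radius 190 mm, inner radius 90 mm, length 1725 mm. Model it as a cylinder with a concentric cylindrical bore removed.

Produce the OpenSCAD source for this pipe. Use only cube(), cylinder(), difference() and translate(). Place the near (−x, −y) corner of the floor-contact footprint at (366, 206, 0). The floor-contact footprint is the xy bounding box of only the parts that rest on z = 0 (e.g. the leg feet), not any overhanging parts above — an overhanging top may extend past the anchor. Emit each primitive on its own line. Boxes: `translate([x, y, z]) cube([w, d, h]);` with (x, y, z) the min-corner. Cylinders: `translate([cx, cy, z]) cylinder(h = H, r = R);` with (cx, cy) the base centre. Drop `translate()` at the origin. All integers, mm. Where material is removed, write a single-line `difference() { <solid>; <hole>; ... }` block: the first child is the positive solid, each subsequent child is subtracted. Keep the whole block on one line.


difference() { translate([556, 396, 0]) cylinder(h = 1725, r = 190); translate([556, 396, 0]) cylinder(h = 1725, r = 90); }


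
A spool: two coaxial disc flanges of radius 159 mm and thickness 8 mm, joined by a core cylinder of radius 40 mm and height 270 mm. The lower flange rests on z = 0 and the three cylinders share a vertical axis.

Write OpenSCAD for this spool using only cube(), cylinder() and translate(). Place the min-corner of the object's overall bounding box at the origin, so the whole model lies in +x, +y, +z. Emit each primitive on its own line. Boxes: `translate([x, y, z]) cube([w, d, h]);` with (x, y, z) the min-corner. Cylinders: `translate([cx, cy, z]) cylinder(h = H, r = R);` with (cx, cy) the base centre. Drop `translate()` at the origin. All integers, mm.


translate([159, 159, 0]) cylinder(h = 8, r = 159);
translate([159, 159, 8]) cylinder(h = 270, r = 40);
translate([159, 159, 278]) cylinder(h = 8, r = 159);


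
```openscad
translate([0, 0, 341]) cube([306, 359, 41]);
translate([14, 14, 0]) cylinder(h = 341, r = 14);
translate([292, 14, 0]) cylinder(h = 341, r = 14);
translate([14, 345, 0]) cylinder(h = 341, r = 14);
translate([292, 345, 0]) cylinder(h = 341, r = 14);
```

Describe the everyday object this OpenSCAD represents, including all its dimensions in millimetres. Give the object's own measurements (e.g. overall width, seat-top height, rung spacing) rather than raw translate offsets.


A four-legged stool. The seat is a 306×359×41 mm slab whose top surface is at z = 382 mm; four round legs, each 28 mm in diameter, run from the floor (z = 0) to the underside of the seat, each leg's axis is inset half a diameter from the nearest pair of seat edges (so the leg's bounding box is flush with the corner).


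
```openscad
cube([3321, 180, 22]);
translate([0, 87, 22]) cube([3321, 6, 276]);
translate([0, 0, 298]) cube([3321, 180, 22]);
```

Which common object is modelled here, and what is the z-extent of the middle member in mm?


An I-beam. The web height is 276 mm.

Two wide flanges with a thin centred web — an I-beam. Overall 320 mm minus two 22 mm flanges gives a web of 320 − 2·22 = 276 mm.


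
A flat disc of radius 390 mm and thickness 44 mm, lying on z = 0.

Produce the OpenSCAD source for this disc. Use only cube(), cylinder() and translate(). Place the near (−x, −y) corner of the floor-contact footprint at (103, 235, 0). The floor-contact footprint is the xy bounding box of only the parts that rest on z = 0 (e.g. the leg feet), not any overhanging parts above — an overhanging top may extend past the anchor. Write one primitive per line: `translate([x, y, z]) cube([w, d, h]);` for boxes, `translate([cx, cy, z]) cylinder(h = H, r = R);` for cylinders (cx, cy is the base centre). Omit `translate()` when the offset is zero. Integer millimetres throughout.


translate([493, 625, 0]) cylinder(h = 44, r = 390);


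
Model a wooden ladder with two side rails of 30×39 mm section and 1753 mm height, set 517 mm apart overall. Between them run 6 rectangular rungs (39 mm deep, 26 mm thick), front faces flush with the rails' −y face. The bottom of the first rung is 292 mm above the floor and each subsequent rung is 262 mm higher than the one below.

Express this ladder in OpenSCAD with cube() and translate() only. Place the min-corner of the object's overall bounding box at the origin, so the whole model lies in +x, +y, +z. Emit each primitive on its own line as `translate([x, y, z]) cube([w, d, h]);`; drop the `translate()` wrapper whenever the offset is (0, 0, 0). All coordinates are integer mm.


cube([30, 39, 1753]);
translate([487, 0, 0]) cube([30, 39, 1753]);
translate([30, 0, 292]) cube([457, 39, 26]);
translate([30, 0, 554]) cube([457, 39, 26]);
translate([30, 0, 816]) cube([457, 39, 26]);
translate([30, 0, 1078]) cube([457, 39, 26]);
translate([30, 0, 1340]) cube([457, 39, 26]);
translate([30, 0, 1602]) cube([457, 39, 26]);


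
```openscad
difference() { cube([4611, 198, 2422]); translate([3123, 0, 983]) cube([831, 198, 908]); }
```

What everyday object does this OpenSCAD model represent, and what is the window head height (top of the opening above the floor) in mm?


A wall with a window opening. The window head height is 1891 mm.

A wall with a rectangular opening subtracted — a window. Sill at z = 983, opening 908 mm tall, so the head is at 983 + 908 = 1891 mm.


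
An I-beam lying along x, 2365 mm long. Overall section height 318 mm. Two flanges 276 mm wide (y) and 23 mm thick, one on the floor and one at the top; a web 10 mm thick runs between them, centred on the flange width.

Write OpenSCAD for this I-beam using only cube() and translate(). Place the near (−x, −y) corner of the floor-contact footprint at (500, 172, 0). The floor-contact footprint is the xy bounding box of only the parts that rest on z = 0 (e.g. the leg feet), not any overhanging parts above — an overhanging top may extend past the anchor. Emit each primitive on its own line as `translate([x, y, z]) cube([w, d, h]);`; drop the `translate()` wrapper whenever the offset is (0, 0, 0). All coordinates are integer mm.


translate([500, 172, 0]) cube([2365, 276, 23]);
translate([500, 305, 23]) cube([2365, 10, 272]);
translate([500, 172, 295]) cube([2365, 276, 23]);


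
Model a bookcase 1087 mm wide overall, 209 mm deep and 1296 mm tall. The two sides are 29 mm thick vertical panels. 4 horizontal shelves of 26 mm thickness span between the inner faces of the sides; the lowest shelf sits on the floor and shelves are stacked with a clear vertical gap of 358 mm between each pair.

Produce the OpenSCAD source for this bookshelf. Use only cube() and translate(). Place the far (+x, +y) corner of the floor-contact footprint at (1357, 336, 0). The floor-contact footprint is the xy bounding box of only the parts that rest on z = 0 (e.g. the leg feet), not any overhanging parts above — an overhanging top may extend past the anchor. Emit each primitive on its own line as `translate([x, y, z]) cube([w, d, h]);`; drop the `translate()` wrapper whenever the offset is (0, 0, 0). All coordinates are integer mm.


translate([270, 127, 0]) cube([29, 209, 1296]);
translate([1328, 127, 0]) cube([29, 209, 1296]);
translate([299, 127, 0]) cube([1029, 209, 26]);
translate([299, 127, 384]) cube([1029, 209, 26]);
translate([299, 127, 768]) cube([1029, 209, 26]);
translate([299, 127, 1152]) cube([1029, 209, 26]);


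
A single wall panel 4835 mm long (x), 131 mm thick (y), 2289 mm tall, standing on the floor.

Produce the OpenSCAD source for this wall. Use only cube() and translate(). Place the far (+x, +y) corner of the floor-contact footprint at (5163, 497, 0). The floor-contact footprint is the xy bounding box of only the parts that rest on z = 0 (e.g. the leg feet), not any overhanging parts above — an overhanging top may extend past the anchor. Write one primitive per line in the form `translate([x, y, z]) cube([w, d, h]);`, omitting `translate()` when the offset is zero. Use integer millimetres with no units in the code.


translate([328, 366, 0]) cube([4835, 131, 2289]);


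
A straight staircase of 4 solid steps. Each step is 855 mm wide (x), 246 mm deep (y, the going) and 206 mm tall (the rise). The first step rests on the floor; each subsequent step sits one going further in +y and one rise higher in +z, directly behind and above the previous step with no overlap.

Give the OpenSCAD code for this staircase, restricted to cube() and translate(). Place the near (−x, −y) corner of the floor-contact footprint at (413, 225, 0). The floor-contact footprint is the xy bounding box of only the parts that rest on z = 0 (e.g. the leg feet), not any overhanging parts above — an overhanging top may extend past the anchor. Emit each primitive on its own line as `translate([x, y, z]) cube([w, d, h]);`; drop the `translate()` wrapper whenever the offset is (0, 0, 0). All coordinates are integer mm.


translate([413, 225, 0]) cube([855, 246, 206]);
translate([413, 471, 206]) cube([855, 246, 206]);
translate([413, 717, 412]) cube([855, 246, 206]);
translate([413, 963, 618]) cube([855, 246, 206]);


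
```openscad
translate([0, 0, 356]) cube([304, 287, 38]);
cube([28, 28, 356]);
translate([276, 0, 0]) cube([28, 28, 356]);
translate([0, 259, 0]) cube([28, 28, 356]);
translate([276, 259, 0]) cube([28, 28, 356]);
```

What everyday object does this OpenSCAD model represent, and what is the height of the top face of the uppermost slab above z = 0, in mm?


A stool. The seat height is 394 mm.

A 304×287×38 slab at z = 356 on four corner posts — a stool. The seat top is 356 + 38 = 394 mm.


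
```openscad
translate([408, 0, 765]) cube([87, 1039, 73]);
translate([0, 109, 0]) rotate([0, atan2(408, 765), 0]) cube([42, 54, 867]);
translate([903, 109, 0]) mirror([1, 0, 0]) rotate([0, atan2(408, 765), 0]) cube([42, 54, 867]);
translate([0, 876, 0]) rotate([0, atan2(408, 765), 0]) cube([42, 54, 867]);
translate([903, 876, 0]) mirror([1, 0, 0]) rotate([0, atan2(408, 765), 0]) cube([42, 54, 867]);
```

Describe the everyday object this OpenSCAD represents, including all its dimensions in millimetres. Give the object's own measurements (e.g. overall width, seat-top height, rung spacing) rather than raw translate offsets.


A sawhorse. A 87×1039×73 mm beam (x, y, z) sits on two A-frame leg pairs. Each pair is two raked legs of 42×54 mm section (54 mm along y) splaying symmetrically in x. Each leg rises 765 mm vertically over 408 mm of horizontal reach and is 867 mm long along its own axis. Every leg's outer bottom edge rests on the floor and its outer top edge meets a bottom edge of the beam — the left legs (tilting toward +x) meet the beam's −x bottom edge, the right legs (their mirror images, tilting toward −x) meet its +x bottom edge — so the leg tops tuck under the beam, the beam's underside is 765 mm above the floor, and the feet are 903 mm apart outside-to-outside with the beam centred between them. The two leg pairs are set in 109 mm from either end of the beam.


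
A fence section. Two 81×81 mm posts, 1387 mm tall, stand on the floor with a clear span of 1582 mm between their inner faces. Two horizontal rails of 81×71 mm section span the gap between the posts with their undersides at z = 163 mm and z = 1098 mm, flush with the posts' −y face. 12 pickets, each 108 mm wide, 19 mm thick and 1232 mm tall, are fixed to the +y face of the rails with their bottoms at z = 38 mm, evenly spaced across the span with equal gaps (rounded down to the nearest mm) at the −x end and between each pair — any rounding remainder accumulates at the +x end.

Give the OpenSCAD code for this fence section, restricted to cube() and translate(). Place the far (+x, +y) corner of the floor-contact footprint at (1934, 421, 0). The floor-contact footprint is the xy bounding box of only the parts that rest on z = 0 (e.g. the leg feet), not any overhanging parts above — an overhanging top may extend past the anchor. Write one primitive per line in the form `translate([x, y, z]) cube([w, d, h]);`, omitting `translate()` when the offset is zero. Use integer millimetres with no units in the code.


translate([190, 340, 0]) cube([81, 81, 1387]);
translate([1853, 340, 0]) cube([81, 81, 1387]);
translate([271, 340, 163]) cube([1582, 81, 71]);
translate([271, 340, 1098]) cube([1582, 81, 71]);
translate([293, 421, 38]) cube([108, 19, 1232]);
translate([423, 421, 38]) cube([108, 19, 1232]);
translate([553, 421, 38]) cube([108, 19, 1232]);
translate([683, 421, 38]) cube([108, 19, 1232]);
translate([813, 421, 38]) cube([108, 19, 1232]);
translate([943, 421, 38]) cube([108, 19, 1232]);
translate([1073, 421, 38]) cube([108, 19, 1232]);
translate([1203, 421, 38]) cube([108, 19, 1232]);
translate([1333, 421, 38]) cube([108, 19, 1232]);
translate([1463, 421, 38]) cube([108, 19, 1232]);
translate([1593, 421, 38]) cube([108, 19, 1232]);
translate([1723, 421, 38]) cube([108, 19, 1232]);


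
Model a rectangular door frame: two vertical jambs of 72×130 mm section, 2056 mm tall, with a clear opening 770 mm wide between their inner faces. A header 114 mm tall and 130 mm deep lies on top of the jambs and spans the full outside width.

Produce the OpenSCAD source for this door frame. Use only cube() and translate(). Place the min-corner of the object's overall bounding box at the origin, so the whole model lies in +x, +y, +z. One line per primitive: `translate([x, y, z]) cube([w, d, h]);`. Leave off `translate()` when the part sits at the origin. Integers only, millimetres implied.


cube([72, 130, 2056]);
translate([842, 0, 0]) cube([72, 130, 2056]);
translate([0, 0, 2056]) cube([914, 130, 114]);


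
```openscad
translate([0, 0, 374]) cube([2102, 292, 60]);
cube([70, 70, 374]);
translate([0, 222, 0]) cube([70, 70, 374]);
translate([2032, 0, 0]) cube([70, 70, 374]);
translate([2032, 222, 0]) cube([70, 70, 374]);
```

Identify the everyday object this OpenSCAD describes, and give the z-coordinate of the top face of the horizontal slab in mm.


A bench. The seat-top height is 434 mm.

A long slab on four corner posts — a bench. The slab sits at z = 374 with thickness 60, so the top is 374 + 60 = 434 mm.


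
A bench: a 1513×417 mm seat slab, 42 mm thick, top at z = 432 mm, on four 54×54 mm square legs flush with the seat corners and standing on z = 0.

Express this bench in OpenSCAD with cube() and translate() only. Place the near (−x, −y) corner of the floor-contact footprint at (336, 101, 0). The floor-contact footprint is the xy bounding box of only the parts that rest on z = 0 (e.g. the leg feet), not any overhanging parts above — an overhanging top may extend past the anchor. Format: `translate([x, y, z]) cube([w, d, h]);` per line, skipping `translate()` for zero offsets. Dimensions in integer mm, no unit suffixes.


// leg_h = 432 − 42 = 390
translate([336, 101, 390]) cube([1513, 417, 42]);
translate([336, 101, 0]) cube([54, 54, 390]);
translate([336, 464, 0]) cube([54, 54, 390]);
translate([1795, 101, 0]) cube([54, 54, 390]);
translate([1795, 464, 0]) cube([54, 54, 390]);


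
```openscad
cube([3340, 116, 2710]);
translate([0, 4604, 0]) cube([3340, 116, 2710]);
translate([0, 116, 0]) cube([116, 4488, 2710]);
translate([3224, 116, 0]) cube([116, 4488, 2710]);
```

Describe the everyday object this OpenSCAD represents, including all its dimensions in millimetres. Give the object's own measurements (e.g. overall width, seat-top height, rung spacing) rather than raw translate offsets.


The wall frame of a small rectangular building: four walls, each 2710 mm tall and 116 mm thick, enclosing a footprint 3340 mm (x) by 4720 mm (y) outside-to-outside, with no floor or roof. The front and back walls (the −y and +y sides) span the full width; the two side walls fit between them.


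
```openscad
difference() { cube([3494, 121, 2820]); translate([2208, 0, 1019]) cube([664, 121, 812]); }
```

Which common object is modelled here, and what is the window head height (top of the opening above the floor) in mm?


A wall with a window opening. The window head height is 1831 mm.

A wall with a rectangular opening subtracted — a window. Sill at z = 1019, opening 812 mm tall, so the head is at 1019 + 812 = 1831 mm.


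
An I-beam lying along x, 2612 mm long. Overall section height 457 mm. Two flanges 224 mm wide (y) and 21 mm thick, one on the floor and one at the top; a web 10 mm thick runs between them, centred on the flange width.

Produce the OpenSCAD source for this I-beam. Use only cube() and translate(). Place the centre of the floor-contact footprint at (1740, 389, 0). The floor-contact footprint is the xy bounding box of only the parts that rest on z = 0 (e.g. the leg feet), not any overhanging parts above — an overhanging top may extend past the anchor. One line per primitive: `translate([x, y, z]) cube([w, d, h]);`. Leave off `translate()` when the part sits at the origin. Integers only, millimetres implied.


translate([434, 277, 0]) cube([2612, 224, 21]);
translate([434, 384, 21]) cube([2612, 10, 415]);
translate([434, 277, 436]) cube([2612, 224, 21]);


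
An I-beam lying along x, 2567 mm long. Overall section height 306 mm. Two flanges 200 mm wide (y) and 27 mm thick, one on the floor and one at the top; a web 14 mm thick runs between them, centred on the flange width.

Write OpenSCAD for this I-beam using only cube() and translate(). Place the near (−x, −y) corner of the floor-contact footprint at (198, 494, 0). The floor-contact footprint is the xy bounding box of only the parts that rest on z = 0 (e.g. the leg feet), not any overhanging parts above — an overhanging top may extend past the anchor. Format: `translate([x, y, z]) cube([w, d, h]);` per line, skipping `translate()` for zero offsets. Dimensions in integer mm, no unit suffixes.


translate([198, 494, 0]) cube([2567, 200, 27]);
translate([198, 587, 27]) cube([2567, 14, 252]);
translate([198, 494, 279]) cube([2567, 200, 27]);


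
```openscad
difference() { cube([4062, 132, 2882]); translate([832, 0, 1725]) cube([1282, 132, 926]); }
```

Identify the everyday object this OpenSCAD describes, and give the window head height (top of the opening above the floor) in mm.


A wall with a window opening. The window head height is 2651 mm.

A wall with a rectangular opening subtracted — a window. Sill at z = 1725, opening 926 mm tall, so the head is at 1725 + 926 = 2651 mm.


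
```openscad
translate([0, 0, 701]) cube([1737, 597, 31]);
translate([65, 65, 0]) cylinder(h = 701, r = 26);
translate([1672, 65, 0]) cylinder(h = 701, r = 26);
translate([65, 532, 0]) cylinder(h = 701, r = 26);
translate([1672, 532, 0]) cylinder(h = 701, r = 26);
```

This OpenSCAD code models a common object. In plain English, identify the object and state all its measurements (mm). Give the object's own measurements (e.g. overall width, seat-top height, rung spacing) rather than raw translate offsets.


A table: top 1737 mm (x) × 597 mm (y), 31 mm thick, upper face at z = 732 mm, on four round legs of 52 mm diameter, each leg's bounding box inset 39 mm from the nearest pair of top edges from z = 0 to the bottom of the top.


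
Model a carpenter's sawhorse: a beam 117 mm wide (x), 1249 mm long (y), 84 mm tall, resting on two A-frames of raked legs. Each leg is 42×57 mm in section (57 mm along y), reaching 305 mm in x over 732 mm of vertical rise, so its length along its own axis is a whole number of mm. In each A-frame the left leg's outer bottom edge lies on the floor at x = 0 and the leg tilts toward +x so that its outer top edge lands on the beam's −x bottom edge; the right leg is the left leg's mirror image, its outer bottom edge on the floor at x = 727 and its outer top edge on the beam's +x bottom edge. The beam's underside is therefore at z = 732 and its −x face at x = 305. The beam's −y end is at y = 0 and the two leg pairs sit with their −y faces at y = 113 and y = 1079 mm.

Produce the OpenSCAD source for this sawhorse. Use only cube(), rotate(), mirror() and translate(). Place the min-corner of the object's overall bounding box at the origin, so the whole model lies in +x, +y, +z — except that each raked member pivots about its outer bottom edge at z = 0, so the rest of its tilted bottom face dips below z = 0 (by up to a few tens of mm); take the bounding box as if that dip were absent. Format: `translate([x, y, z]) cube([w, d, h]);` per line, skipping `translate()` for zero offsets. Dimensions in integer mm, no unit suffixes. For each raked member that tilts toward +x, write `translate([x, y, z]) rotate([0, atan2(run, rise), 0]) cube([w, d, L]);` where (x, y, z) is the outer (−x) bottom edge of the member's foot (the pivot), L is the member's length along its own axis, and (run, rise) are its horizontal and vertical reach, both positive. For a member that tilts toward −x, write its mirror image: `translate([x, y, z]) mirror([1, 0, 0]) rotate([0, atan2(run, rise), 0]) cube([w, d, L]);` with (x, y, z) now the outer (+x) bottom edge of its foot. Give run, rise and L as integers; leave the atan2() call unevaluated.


// leg length = √(305² + 732²) = 793
// right-leg outer foot x = 2·305 + 117 = 727
// beam min-corner = (305, 0, 732)
translate([305, 0, 732]) cube([117, 1249, 84]);
translate([0, 113, 0]) rotate([0, atan2(305, 732), 0]) cube([42, 57, 793]);
translate([727, 113, 0]) mirror([1, 0, 0]) rotate([0, atan2(305, 732), 0]) cube([42, 57, 793]);
translate([0, 1079, 0]) rotate([0, atan2(305, 732), 0]) cube([42, 57, 793]);
translate([727, 1079, 0]) mirror([1, 0, 0]) rotate([0, atan2(305, 732), 0]) cube([42, 57, 793]);


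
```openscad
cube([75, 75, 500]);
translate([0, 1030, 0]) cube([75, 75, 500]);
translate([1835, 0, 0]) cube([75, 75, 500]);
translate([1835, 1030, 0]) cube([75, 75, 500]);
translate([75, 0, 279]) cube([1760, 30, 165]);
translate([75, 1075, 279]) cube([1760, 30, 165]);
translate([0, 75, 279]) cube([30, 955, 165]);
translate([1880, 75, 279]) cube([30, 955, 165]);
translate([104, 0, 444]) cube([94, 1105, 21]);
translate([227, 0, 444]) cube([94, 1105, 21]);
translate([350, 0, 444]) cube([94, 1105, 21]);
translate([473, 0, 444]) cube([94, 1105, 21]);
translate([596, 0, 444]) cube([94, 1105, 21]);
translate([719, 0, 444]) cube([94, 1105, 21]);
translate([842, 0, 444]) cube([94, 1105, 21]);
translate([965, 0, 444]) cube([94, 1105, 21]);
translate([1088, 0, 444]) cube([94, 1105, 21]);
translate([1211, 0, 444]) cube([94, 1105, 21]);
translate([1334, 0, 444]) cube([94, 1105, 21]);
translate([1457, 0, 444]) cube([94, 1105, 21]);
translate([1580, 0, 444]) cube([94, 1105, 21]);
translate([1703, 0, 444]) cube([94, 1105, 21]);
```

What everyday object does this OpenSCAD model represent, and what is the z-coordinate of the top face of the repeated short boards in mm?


A bed frame. The slat-top height is 465 mm.

Four posts, four rails, and a row of slats — a bed frame. Slats sit on the rails at z = 279 + 165 = 444; with slat thickness 21, the top is 465 mm.


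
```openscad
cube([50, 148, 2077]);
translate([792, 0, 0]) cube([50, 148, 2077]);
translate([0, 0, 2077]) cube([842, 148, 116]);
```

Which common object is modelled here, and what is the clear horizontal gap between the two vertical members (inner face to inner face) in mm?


A door frame. The clear opening width is 742 mm.

Two 2077 mm tall posts with a header on top — a door frame. The left jamb is 50 mm wide at x = 0; the right jamb starts at x = 792. The clear opening is 792 − 50 = 742 mm.


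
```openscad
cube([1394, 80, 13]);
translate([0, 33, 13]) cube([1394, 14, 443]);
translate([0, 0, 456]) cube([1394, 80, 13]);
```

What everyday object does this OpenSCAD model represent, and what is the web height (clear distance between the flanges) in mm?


An I-beam. The web height is 443 mm.

Two wide flanges with a thin centred web — an I-beam. Overall 469 mm minus two 13 mm flanges gives a web of 469 − 2·13 = 443 mm.


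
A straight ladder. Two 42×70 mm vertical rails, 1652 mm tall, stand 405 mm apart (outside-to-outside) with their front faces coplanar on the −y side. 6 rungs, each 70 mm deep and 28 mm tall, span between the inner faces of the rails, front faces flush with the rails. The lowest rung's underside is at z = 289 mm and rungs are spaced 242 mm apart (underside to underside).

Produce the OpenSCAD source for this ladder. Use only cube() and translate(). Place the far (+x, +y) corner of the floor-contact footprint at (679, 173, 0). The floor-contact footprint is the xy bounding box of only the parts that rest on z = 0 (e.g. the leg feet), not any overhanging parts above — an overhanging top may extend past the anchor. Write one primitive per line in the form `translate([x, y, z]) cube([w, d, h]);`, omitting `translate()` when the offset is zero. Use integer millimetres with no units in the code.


translate([274, 103, 0]) cube([42, 70, 1652]);
translate([637, 103, 0]) cube([42, 70, 1652]);
translate([316, 103, 289]) cube([321, 70, 28]);
translate([316, 103, 531]) cube([321, 70, 28]);
translate([316, 103, 773]) cube([321, 70, 28]);
translate([316, 103, 1015]) cube([321, 70, 28]);
translate([316, 103, 1257]) cube([321, 70, 28]);
translate([316, 103, 1499]) cube([321, 70, 28]);


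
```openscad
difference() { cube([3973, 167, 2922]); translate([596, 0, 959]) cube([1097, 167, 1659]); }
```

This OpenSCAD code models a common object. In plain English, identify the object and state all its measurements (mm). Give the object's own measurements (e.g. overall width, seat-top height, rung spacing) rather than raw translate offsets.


A wall 3973 mm long (x), 167 mm thick (y), 2922 mm tall, with a rectangular window opening cut through it. The opening is 1097 mm wide and 1659 mm tall; its sill is at z = 959 mm and its near (−x) edge is 596 mm from the wall's −x end. The opening passes through the full wall thickness.


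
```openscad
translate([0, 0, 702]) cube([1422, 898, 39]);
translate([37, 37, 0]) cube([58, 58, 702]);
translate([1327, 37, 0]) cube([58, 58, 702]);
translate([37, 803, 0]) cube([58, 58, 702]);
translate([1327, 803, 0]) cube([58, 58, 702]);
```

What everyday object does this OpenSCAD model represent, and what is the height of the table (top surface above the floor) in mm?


A table. The table height is 741 mm.

A 1422×898×39 slab sits at z = 702 on four 58 mm square posts — a table. The top surface is at 702 + 39 = 741 mm.


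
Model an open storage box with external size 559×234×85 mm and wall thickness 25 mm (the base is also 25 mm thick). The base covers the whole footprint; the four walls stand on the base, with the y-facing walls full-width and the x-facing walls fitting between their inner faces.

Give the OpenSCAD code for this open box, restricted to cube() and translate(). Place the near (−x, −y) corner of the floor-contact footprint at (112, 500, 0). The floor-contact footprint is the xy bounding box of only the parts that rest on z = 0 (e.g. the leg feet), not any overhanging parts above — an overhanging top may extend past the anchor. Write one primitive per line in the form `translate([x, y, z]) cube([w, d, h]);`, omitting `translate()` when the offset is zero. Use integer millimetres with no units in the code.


translate([112, 500, 0]) cube([559, 234, 25]);
translate([112, 500, 25]) cube([559, 25, 60]);
translate([112, 709, 25]) cube([559, 25, 60]);
translate([112, 525, 25]) cube([25, 184, 60]);
translate([646, 525, 25]) cube([25, 184, 60]);


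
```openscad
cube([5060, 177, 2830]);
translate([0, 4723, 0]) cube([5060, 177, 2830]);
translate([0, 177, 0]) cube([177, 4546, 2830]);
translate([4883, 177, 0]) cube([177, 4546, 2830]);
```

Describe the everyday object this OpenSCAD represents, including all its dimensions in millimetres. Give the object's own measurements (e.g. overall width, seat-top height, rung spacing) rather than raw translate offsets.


The wall frame of a small rectangular building: four walls, each 2830 mm tall and 177 mm thick, enclosing a footprint 5060 mm (x) by 4900 mm (y) outside-to-outside, with no floor or roof. The front and back walls (the −y and +y sides) span the full width; the two side walls fit between them.


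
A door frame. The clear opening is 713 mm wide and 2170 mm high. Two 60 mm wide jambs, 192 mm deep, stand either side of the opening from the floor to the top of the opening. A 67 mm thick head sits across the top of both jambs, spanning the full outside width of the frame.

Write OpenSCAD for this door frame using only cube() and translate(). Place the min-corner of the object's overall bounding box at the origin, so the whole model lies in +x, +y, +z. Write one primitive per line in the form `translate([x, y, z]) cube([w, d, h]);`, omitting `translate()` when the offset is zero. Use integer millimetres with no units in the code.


cube([60, 192, 2170]);
translate([773, 0, 0]) cube([60, 192, 2170]);
translate([0, 0, 2170]) cube([833, 192, 67]);


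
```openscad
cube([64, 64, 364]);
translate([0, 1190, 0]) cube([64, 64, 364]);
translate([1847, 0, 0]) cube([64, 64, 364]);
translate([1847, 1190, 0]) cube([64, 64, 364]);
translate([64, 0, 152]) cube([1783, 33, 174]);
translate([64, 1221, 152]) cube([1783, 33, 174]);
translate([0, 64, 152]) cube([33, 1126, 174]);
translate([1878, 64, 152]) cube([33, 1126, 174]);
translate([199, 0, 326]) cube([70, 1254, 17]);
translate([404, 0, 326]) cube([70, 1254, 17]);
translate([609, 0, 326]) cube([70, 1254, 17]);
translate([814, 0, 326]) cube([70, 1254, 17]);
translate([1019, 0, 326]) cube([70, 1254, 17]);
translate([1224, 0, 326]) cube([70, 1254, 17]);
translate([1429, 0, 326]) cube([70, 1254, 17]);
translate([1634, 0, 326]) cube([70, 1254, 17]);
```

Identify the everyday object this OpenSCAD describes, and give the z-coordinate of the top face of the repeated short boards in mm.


A bed frame. The slat-top height is 343 mm.

Four posts, four rails, and a row of slats — a bed frame. Slats sit on the rails at z = 152 + 174 = 326; with slat thickness 17, the top is 343 mm.


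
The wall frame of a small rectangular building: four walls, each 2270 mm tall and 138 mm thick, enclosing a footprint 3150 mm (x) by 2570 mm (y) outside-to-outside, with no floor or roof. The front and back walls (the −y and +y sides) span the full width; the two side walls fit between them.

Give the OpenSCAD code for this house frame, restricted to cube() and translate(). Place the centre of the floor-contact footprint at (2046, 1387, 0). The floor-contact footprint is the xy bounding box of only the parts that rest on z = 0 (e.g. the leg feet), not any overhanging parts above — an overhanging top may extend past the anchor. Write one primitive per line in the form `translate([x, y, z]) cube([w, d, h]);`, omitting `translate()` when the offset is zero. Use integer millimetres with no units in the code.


translate([471, 102, 0]) cube([3150, 138, 2270]);
translate([471, 2534, 0]) cube([3150, 138, 2270]);
translate([471, 240, 0]) cube([138, 2294, 2270]);
translate([3483, 240, 0]) cube([138, 2294, 2270]);
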